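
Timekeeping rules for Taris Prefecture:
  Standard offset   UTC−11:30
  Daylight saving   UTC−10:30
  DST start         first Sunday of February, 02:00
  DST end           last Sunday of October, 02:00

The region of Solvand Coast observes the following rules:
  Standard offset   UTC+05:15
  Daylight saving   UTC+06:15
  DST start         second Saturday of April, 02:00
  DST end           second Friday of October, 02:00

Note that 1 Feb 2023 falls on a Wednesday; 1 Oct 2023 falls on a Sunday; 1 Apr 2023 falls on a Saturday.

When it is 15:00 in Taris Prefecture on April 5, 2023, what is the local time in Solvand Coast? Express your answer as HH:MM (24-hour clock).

1 February 2023 is a Wednesday, so the first Sunday is February 5.
1 October 2023 is a Sunday, so Sundays fall on 1, 8, 15, 22, 29; the last is October 29.
April 5, 2023 falls between 5 February and 29 October, so daylight saving is in effect and Taris Prefecture is at UTC−10:30.
15:00 Taris Prefecture + 10h30m = 01:30 UTC (rolling into the next day, 6 April 2023).
1 April 2023 is a Saturday, so the first Saturday is April 1 and the second is April 8.
1 October 2023 is a Sunday, so the first Friday is October 6 and the second is October 13.
At the standard offset (UTC+05:15), 01:30 UTC + 5h15m = 06:45 Solvand Coast standard time.
The standard-time date in Solvand Coast, April 6, 2023, does not fall between 8 April and 13 October, so daylight saving is not in effect and Solvand Coast is at UTC+05:15.
01:30 UTC + 5h15m = 06:45 Solvand Coast.

06:45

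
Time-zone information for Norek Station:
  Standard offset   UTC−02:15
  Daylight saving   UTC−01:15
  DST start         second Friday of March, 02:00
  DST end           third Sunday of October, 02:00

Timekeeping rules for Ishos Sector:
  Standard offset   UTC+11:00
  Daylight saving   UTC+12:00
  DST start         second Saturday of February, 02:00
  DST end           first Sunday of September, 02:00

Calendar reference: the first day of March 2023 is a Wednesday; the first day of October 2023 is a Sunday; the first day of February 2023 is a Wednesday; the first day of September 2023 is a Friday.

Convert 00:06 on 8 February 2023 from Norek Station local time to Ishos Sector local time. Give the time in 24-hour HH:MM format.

1 March 2023 is a Wednesday, so the first Friday is March 3 and the second is March 10.
1 October 2023 is a Sunday, so the first Sunday is October 1 and the third is October 15.
8 February 2023 does not fall between 10 March and 15 October, so daylight saving is not in effect and Norek Station is at UTC−02:15.
00:06 Norek Station + 2h15m = 02:21 UTC.
1 February 2023 is a Wednesday, so the first Saturday is February 4 and the second is February 11.
1 September 2023 is a Friday, so the first Sunday is September 3.
At the standard offset (UTC+11:00), 02:21 UTC + 11h = 13:21 Ishos Sector standard time.
The standard-time date in Ishos Sector, 8 February 2023, does not fall between 11 February and 3 September, so daylight saving is not in effect and Ishos Sector is at UTC+11:00.
02:21 UTC + 11h = 13:21 Ishos Sector.

13:21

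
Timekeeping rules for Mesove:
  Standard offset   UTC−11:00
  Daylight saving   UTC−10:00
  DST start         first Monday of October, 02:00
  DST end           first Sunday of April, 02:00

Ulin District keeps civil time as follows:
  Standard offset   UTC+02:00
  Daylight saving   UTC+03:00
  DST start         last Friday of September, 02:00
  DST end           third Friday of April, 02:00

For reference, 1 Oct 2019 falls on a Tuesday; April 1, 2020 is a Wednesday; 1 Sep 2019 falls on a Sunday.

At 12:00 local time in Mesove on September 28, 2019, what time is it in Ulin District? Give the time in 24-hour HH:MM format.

1 October 2019 is a Tuesday, so the first Monday is October 7.
1 April 2020 is a Wednesday, so the first Sunday is April 5.
Daylight saving runs 7 October 2019 – 5 April 2020; September 28, 2019 is outside that window, so Mesove is on standard time at UTC−11:00.
12:00 Mesove + 11h = 23:00 UTC.
1 September 2019 is a Sunday, so Fridays fall on 6, 13, 20, 27; the last is September 27.
1 April 2020 is a Wednesday, so the first Friday is April 3 and the third is April 17.
At the standard offset (UTC+02:00), 23:00 UTC + 2h = 01:00 Ulin District standard time (rolling into the next day, 29 September 2019).
The standard-time date in Ulin District, September 29, 2019, falls between 27 September 2019 and 17 April 2020, so daylight saving is in effect and Ulin District is at UTC+03:00.
23:00 UTC + 3h = 02:00 Ulin District (rolling into the next day, 29 September 2019).

02:00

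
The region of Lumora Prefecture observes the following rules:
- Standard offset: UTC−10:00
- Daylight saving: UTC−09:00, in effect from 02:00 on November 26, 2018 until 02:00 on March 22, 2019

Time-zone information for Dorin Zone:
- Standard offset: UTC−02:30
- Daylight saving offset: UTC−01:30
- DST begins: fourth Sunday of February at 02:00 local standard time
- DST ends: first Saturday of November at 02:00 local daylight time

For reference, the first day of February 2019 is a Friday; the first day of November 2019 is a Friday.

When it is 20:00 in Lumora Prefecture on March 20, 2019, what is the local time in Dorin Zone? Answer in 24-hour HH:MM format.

03:30

March 20, 2019 falls between 26 November 2018 and 22 March 2019, so daylight saving is in effect and Lumora Prefecture is at UTC−09:00.
20:00 Lumora Prefecture + 9h = 05:00 UTC (rolling into the next day, 21 March 2019).
1 February 2019 is a Friday, so the first Sunday is February 3 and the fourth is February 24.
1 November 2019 is a Friday, so the first Saturday is November 2.
At the standard offset (UTC−02:30), 05:00 UTC − 2h30m = 02:30 Dorin Zone standard time.
The standard-time date in Dorin Zone, March 21, 2019, lies within the daylight-saving period (24 February – 2 November), so Dorin Zone is on daylight time, UTC−01:30.
05:00 UTC − 1h30m = 03:30 Dorin Zone.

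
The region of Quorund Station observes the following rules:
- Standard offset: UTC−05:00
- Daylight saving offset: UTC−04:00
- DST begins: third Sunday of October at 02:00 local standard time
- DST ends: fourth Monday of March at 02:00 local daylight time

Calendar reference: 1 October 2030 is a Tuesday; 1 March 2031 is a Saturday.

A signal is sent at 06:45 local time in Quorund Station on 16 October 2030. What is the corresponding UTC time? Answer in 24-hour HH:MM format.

1 October 2030 is a Tuesday, so the first Sunday is October 6 and the third is October 20.
1 March 2031 is a Saturday, so the first Monday is March 3 and the fourth is March 24.
Daylight saving runs 20 October 2030 – 24 March 2031; 16 October 2030 is outside that window, so Quorund Station is on standard time at UTC−05:00.
06:45 local + 5h = 11:45 UTC.

11:45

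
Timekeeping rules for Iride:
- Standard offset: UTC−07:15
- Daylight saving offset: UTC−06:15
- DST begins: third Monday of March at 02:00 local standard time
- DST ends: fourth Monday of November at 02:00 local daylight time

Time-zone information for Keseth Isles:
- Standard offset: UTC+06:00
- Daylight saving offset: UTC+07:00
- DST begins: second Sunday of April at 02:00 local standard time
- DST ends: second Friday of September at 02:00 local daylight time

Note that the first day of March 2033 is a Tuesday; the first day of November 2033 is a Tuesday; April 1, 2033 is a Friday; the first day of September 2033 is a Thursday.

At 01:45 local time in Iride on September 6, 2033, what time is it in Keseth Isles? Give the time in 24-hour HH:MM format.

15:00

1 March 2033 is a Tuesday, so the first Monday is March 7 and the third is March 21.
1 November 2033 is a Tuesday, so the first Monday is November 7 and the fourth is November 28.
September 6, 2033 falls between 21 March and 28 November, so daylight saving is in effect and Iride is at UTC−06:15.
01:45 Iride + 6h15m = 08:00 UTC.
1 April 2033 is a Friday, so the first Sunday is April 3 and the second is April 10.
1 September 2033 is a Thursday, so the first Friday is September 2 and the second is September 9.
At the standard offset (UTC+06:00), 08:00 UTC + 6h = 14:00 Keseth Isles standard time.
The standard-time date in Keseth Isles, September 6, 2033, lies within the daylight-saving period (10 April – 9 September), so Keseth Isles is on daylight time, UTC+07:00.
08:00 UTC + 7h = 15:00 Keseth Isles.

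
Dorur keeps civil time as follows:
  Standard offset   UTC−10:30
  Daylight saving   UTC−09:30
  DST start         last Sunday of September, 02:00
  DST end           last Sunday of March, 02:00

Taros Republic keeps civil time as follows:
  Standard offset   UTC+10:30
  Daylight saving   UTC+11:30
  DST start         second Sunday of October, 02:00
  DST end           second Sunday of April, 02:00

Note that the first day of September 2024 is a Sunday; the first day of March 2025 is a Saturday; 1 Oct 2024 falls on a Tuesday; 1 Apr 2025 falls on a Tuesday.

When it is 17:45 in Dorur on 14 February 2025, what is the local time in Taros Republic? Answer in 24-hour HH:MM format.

14:45

1 September 2024 is a Sunday, so Sundays fall on 1, 8, 15, 22, 29; the last is September 29.
1 March 2025 is a Saturday, so Sundays fall on 2, 9, 16, 23, 30; the last is March 30.
Daylight saving runs 29 September 2024 – 30 March 2025; 14 February 2025 is inside that window, so Dorur is at UTC−09:30.
17:45 Dorur + 9h30m = 03:15 UTC (rolling into the next day, 15 February 2025).
1 October 2024 is a Tuesday, so the first Sunday is October 6 and the second is October 13.
1 April 2025 is a Tuesday, so the first Sunday is April 6 and the second is April 13.
At the standard offset (UTC+10:30), 03:15 UTC + 10h30m = 13:45 Taros Republic standard time.
Daylight saving runs 13 October 2024 – 13 April 2025; the standard-time date in Taros Republic, 15 February 2025, is inside that window, so Taros Republic is at UTC+11:30.
03:15 UTC + 11h30m = 14:45 Taros Republic.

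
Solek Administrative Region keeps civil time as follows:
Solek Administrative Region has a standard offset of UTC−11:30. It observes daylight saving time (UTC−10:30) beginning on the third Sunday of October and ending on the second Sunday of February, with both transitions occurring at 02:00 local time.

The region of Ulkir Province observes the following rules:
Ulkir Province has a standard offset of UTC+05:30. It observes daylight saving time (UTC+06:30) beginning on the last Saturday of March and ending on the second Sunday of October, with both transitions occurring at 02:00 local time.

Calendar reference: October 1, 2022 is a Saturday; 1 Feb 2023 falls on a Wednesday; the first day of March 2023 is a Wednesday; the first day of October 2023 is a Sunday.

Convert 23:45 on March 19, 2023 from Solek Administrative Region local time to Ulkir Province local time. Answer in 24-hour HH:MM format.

16:45

1 October 2022 is a Saturday, so the first Sunday is October 2 and the third is October 16.
1 February 2023 is a Wednesday, so the first Sunday is February 5 and the second is February 12.
Daylight saving runs 16 October 2022 – 12 February 2023; March 19, 2023 is outside that window, so Solek Administrative Region is on standard time at UTC−11:30.
23:45 Solek Administrative Region + 11h30m = 11:15 UTC (rolling into the next day, 20 March 2023).
1 March 2023 is a Wednesday, so Saturdays fall on 4, 11, 18, 25; the last is March 25.
1 October 2023 is a Sunday, so the first Sunday is October 1 and the second is October 8.
At the standard offset (UTC+05:30), 11:15 UTC + 5h30m = 16:45 Ulkir Province standard time.
Daylight saving runs 25 March – 8 October; the standard-time date in Ulkir Province, March 20, 2023, is outside that window, so Ulkir Province is on standard time at UTC+05:30.
11:15 UTC + 5h30m = 16:45 Ulkir Province.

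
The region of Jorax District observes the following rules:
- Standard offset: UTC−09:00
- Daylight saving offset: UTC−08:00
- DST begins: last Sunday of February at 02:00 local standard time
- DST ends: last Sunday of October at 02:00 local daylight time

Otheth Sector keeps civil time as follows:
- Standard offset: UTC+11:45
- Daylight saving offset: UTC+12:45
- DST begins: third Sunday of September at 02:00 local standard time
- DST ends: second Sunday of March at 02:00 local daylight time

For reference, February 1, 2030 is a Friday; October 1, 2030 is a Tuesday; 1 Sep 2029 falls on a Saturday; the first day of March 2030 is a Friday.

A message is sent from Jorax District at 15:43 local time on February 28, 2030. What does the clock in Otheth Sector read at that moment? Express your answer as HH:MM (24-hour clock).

1 February 2030 is a Friday, so Sundays fall on 3, 10, 17, 24; the last is February 24.
1 October 2030 is a Tuesday, so Sundays fall on 6, 13, 20, 27; the last is October 27.
Daylight saving runs 24 February – 27 October; February 28, 2030 is inside that window, so Jorax District is at UTC−08:00.
15:43 Jorax District + 8h = 23:43 UTC.
1 September 2029 is a Saturday, so the first Sunday is September 2 and the third is September 16.
1 March 2030 is a Friday, so the first Sunday is March 3 and the second is March 10.
At the standard offset (UTC+11:45), 23:43 UTC + 11h45m = 11:28 Otheth Sector standard time (rolling into the next day, 1 March 2030).
Daylight saving runs 16 September 2029 – 10 March 2030; the standard-time date in Otheth Sector, March 1, 2030, is inside that window, so Otheth Sector is at UTC+12:45.
23:43 UTC + 12h45m = 12:28 Otheth Sector (rolling into the next day, 1 March 2030).

12:28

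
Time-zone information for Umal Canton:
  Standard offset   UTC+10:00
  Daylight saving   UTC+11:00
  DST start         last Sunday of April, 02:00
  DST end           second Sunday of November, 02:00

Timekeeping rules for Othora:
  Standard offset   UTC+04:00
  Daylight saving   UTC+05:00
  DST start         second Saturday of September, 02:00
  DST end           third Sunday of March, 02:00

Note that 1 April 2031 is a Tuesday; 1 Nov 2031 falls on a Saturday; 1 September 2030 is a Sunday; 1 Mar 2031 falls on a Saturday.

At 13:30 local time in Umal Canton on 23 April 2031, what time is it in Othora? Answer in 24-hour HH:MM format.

1 April 2031 is a Tuesday, so Sundays fall on 6, 13, 20, 27; the last is April 27.
1 November 2031 is a Saturday, so the first Sunday is November 2 and the second is November 9.
23 April 2031 does not fall between 27 April and 9 November, so daylight saving is not in effect and Umal Canton is at UTC+10:00.
13:30 Umal Canton − 10h = 03:30 UTC.
1 September 2030 is a Sunday, so the first Saturday is September 7 and the second is September 14.
1 March 2031 is a Saturday, so the first Sunday is March 2 and the third is March 16.
At the standard offset (UTC+04:00), 03:30 UTC + 4h = 07:30 Othora standard time.
Daylight saving runs 14 September 2030 – 16 March 2031; the standard-time date in Othora, 23 April 2031, is outside that window, so Othora is on standard time at UTC+04:00.
03:30 UTC + 4h = 07:30 Othora.

07:30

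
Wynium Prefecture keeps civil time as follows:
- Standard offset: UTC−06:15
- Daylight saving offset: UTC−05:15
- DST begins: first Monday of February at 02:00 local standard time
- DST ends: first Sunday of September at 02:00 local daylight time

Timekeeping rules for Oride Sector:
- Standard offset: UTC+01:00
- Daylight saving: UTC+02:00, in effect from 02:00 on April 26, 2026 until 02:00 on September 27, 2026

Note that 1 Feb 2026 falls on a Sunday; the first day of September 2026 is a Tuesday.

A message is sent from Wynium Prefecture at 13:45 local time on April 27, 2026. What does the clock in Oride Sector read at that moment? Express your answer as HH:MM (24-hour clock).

1 February 2026 is a Sunday, so the first Monday is February 2.
1 September 2026 is a Tuesday, so the first Sunday is September 6.
April 27, 2026 lies within the daylight-saving period (2 February – 6 September), so Wynium Prefecture is on daylight time, UTC−05:15.
13:45 Wynium Prefecture + 5h15m = 19:00 UTC.
At the standard offset (UTC+01:00), 19:00 UTC + 1h = 20:00 Oride Sector standard time.
The standard-time date in Oride Sector, April 27, 2026, lies within the daylight-saving period (26 April – 27 September), so Oride Sector is on daylight time, UTC+02:00.
19:00 UTC + 2h = 21:00 Oride Sector.

21:00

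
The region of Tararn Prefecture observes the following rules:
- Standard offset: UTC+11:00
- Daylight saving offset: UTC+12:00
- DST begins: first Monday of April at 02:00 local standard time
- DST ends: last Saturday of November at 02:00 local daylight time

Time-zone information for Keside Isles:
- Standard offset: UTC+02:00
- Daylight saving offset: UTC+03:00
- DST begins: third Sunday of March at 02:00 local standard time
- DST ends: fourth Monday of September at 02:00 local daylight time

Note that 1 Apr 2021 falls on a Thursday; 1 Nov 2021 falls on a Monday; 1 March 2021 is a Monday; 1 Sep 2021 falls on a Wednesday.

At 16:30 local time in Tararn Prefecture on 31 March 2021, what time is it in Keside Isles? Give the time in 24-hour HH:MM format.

1 April 2021 is a Thursday, so the first Monday is April 5.
1 November 2021 is a Monday, so Saturdays fall on 6, 13, 20, 27; the last is November 27.
Daylight saving runs 5 April – 27 November; 31 March 2021 is outside that window, so Tararn Prefecture is on standard time at UTC+11:00.
16:30 Tararn Prefecture − 11h = 05:30 UTC.
1 March 2021 is a Monday, so the first Sunday is March 7 and the third is March 21.
1 September 2021 is a Wednesday, so the first Monday is September 6 and the fourth is September 27.
At the standard offset (UTC+02:00), 05:30 UTC + 2h = 07:30 Keside Isles standard time.
The standard-time date in Keside Isles, 31 March 2021, falls between 21 March and 27 September, so daylight saving is in effect and Keside Isles is at UTC+03:00.
05:30 UTC + 3h = 08:30 Keside Isles.

08:30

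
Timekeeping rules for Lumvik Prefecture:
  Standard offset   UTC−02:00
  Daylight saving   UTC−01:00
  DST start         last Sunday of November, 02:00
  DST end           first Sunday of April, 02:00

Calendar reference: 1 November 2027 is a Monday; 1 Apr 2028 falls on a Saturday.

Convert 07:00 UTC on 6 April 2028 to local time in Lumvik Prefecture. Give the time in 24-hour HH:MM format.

1 November 2027 is a Monday, so Sundays fall on 7, 14, 21, 28; the last is November 28.
1 April 2028 is a Saturday, so the first Sunday is April 2.
At the standard offset (UTC−02:00), 07:00 UTC − 2h = 05:00 Lumvik Prefecture standard time.
The standard-time date in Lumvik Prefecture, 6 April 2028, does not fall between 28 November 2027 and 2 April 2028, so daylight saving is not in effect and Lumvik Prefecture is at UTC−02:00.
07:00 UTC − 2h = 05:00 local.

05:00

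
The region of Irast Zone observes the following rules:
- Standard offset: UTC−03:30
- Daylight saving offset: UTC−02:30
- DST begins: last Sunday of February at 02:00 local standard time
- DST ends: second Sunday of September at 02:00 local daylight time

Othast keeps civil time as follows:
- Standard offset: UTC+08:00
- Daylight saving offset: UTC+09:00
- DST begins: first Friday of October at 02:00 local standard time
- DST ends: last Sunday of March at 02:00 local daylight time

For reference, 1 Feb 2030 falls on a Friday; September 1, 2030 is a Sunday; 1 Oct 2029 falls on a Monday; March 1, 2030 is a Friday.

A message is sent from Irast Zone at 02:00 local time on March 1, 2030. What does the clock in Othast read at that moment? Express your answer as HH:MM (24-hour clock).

1 February 2030 is a Friday, so Sundays fall on 3, 10, 17, 24; the last is February 24.
1 September 2030 is a Sunday, so the first Sunday is September 1 and the second is September 8.
Daylight saving runs 24 February – 8 September; March 1, 2030 is inside that window, so Irast Zone is at UTC−02:30.
02:00 Irast Zone + 2h30m = 04:30 UTC.
1 October 2029 is a Monday, so the first Friday is October 5.
1 March 2030 is a Friday, so Sundays fall on 3, 10, 17, 24, 31; the last is March 31.
At the standard offset (UTC+08:00), 04:30 UTC + 8h = 12:30 Othast standard time.
Daylight saving runs 5 October 2029 – 31 March 2030; the standard-time date in Othast, March 1, 2030, is inside that window, so Othast is at UTC+09:00.
04:30 UTC + 9h = 13:30 Othast.

13:30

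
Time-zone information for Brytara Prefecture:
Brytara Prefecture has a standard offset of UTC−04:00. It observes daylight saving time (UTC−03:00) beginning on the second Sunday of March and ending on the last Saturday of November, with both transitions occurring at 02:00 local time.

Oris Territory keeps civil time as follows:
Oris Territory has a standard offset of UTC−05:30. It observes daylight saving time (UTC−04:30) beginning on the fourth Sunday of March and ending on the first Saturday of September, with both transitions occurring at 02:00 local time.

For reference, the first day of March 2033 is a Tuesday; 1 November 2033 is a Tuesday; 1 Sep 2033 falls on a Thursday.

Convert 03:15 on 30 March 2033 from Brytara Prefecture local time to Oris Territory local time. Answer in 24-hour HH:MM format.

01:45

1 March 2033 is a Tuesday, so the first Sunday is March 6 and the second is March 13.
1 November 2033 is a Tuesday, so Saturdays fall on 5, 12, 19, 26; the last is November 26.
30 March 2033 lies within the daylight-saving period (13 March – 26 November), so Brytara Prefecture is on daylight time, UTC−03:00.
03:15 Brytara Prefecture + 3h = 06:15 UTC.
1 March 2033 is a Tuesday, so the first Sunday is March 6 and the fourth is March 27.
1 September 2033 is a Thursday, so the first Saturday is September 3.
At the standard offset (UTC−05:30), 06:15 UTC − 5h30m = 00:45 Oris Territory standard time.
The standard-time date in Oris Territory, 30 March 2033, lies within the daylight-saving period (27 March – 3 September), so Oris Territory is on daylight time, UTC−04:30.
06:15 UTC − 4h30m = 01:45 Oris Territory.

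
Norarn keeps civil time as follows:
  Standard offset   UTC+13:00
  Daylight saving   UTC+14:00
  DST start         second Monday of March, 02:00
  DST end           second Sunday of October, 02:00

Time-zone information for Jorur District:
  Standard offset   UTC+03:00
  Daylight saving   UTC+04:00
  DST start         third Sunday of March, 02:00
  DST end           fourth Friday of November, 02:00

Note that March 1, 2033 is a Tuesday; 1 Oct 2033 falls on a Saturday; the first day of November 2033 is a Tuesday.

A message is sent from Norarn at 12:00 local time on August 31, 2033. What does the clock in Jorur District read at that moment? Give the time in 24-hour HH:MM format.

02:00

1 March 2033 is a Tuesday, so the first Monday is March 7 and the second is March 14.
1 October 2033 is a Saturday, so the first Sunday is October 2 and the second is October 9.
August 31, 2033 lies within the daylight-saving period (14 March – 9 October), so Norarn is on daylight time, UTC+14:00.
12:00 Norarn − 14h = 22:00 UTC (rolling into the previous day, 30 August 2033).
1 March 2033 is a Tuesday, so the first Sunday is March 6 and the third is March 20.
1 November 2033 is a Tuesday, so the first Friday is November 4 and the fourth is November 25.
At the standard offset (UTC+03:00), 22:00 UTC + 3h = 01:00 Jorur District standard time (rolling into the next day, 31 August 2033).
The standard-time date in Jorur District, August 31, 2033, lies within the daylight-saving period (20 March – 25 November), so Jorur District is on daylight time, UTC+04:00.
22:00 UTC + 4h = 02:00 Jorur District (rolling into the next day, 31 August 2033).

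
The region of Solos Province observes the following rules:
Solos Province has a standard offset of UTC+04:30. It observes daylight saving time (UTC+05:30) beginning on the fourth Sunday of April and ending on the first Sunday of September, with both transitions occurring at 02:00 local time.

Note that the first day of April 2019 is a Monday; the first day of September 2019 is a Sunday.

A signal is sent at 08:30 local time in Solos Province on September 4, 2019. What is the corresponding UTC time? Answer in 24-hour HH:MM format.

1 April 2019 is a Monday, so the first Sunday is April 7 and the fourth is April 28.
1 September 2019 is a Sunday, so the first Sunday is September 1.
September 4, 2019 is outside the daylight-saving period (28 April – 1 September), so Solos Province is on standard time, UTC+04:30.
08:30 local − 4h30m = 04:00 UTC.

04:00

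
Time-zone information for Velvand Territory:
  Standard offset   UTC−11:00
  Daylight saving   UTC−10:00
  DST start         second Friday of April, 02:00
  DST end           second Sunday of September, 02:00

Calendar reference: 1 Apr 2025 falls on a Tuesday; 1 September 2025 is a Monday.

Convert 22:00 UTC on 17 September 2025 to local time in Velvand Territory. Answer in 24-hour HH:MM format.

1 April 2025 is a Tuesday, so the first Friday is April 4 and the second is April 11.
1 September 2025 is a Monday, so the first Sunday is September 7 and the second is September 14.
At the standard offset (UTC−11:00), 22:00 UTC − 11h = 11:00 Velvand Territory standard time.
The standard-time date in Velvand Territory, 17 September 2025, is outside the daylight-saving period (11 April – 14 September), so Velvand Territory is on standard time, UTC−11:00.
22:00 UTC − 11h = 11:00 local.

11:00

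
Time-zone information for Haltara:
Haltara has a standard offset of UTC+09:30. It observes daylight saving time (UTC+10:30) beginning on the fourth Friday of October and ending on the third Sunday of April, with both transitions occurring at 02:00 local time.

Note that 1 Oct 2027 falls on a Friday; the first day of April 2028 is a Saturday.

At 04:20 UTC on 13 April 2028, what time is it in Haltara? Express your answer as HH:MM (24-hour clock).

1 October 2027 is a Friday, so the first Friday is October 1 and the fourth is October 22.
1 April 2028 is a Saturday, so the first Sunday is April 2 and the third is April 16.
At the standard offset (UTC+09:30), 04:20 UTC + 9h30m = 13:50 Haltara standard time.
Daylight saving runs 22 October 2027 – 16 April 2028; the standard-time date in Haltara, 13 April 2028, is inside that window, so Haltara is at UTC+10:30.
04:20 UTC + 10h30m = 14:50 local.

14:50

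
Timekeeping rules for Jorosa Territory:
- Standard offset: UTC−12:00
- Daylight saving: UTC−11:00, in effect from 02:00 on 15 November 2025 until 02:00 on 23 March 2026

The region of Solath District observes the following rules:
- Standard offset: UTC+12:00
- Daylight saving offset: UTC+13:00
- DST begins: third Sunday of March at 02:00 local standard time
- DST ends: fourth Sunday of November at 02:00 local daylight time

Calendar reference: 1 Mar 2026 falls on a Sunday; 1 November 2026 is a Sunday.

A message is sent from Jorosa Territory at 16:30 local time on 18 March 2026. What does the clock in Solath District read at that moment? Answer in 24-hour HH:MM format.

18 March 2026 lies within the daylight-saving period (15 November 2025 – 23 March 2026), so Jorosa Territory is on daylight time, UTC−11:00.
16:30 Jorosa Territory + 11h = 03:30 UTC (rolling into the next day, 19 March 2026).
1 March 2026 is a Sunday, so the first Sunday is March 1 and the third is March 15.
1 November 2026 is a Sunday, so the first Sunday is November 1 and the fourth is November 22.
At the standard offset (UTC+12:00), 03:30 UTC + 12h = 15:30 Solath District standard time.
The standard-time date in Solath District, 19 March 2026, lies within the daylight-saving period (15 March – 22 November), so Solath District is on daylight time, UTC+13:00.
03:30 UTC + 13h = 16:30 Solath District.

16:30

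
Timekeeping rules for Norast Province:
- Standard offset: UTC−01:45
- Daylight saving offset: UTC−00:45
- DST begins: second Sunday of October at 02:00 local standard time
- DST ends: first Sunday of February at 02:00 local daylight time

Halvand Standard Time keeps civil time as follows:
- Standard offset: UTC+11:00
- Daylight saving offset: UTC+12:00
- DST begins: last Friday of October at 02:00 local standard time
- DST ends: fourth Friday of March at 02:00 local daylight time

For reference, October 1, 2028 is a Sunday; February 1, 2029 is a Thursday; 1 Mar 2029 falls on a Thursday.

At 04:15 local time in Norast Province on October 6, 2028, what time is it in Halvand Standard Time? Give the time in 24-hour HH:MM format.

1 October 2028 is a Sunday, so the first Sunday is October 1 and the second is October 8.
1 February 2029 is a Thursday, so the first Sunday is February 4.
Daylight saving runs 8 October 2028 – 4 February 2029; October 6, 2028 is outside that window, so Norast Province is on standard time at UTC−01:45.
04:15 Norast Province + 1h45m = 06:00 UTC.
1 October 2028 is a Sunday, so Fridays fall on 6, 13, 20, 27; the last is October 27.
1 March 2029 is a Thursday, so the first Friday is March 2 and the fourth is March 23.
At the standard offset (UTC+11:00), 06:00 UTC + 11h = 17:00 Halvand Standard Time standard time.
The standard-time date in Halvand Standard Time, October 6, 2028, does not fall between 27 October 2028 and 23 March 2029, so daylight saving is not in effect and Halvand Standard Time is at UTC+11:00.
06:00 UTC + 11h = 17:00 Halvand Standard Time.

17:00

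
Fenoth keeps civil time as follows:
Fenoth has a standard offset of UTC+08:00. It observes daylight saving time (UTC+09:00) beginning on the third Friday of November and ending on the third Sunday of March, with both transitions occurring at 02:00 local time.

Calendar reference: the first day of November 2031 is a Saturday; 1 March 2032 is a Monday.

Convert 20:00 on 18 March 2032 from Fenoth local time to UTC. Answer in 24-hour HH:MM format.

11:00

1 November 2031 is a Saturday, so the first Friday is November 7 and the third is November 21.
1 March 2032 is a Monday, so the first Sunday is March 7 and the third is March 21.
18 March 2032 falls between 21 November 2031 and 21 March 2032, so daylight saving is in effect and Fenoth is at UTC+09:00.
20:00 local − 9h = 11:00 UTC.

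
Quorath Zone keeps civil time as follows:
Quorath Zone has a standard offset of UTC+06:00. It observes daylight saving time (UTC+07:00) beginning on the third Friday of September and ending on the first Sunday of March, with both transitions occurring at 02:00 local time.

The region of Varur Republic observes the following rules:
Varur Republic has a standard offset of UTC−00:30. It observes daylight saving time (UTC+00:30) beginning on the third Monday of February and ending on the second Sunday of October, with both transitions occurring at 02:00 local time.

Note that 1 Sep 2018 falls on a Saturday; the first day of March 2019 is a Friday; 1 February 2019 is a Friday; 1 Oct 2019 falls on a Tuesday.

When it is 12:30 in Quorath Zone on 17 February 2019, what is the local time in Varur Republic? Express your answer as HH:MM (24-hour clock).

1 September 2018 is a Saturday, so the first Friday is September 7 and the third is September 21.
1 March 2019 is a Friday, so the first Sunday is March 3.
Daylight saving runs 21 September 2018 – 3 March 2019; 17 February 2019 is inside that window, so Quorath Zone is at UTC+07:00.
12:30 Quorath Zone − 7h = 05:30 UTC.
1 February 2019 is a Friday, so the first Monday is February 4 and the third is February 18.
1 October 2019 is a Tuesday, so the first Sunday is October 6 and the second is October 13.
At the standard offset (UTC−00:30), 05:30 UTC − 0h30m = 05:00 Varur Republic standard time.
The standard-time date in Varur Republic, 17 February 2019, is outside the daylight-saving period (18 February – 13 October), so Varur Republic is on standard time, UTC−00:30.
05:30 UTC − 0h30m = 05:00 Varur Republic.

05:00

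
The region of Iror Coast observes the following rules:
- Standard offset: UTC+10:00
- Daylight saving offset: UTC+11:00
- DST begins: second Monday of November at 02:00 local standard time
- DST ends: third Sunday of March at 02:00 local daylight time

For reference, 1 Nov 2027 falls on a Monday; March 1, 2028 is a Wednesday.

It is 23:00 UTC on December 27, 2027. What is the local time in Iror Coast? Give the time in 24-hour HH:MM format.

1 November 2027 is a Monday, so the first Monday is November 1 and the second is November 8.
1 March 2028 is a Wednesday, so the first Sunday is March 5 and the third is March 19.
At the standard offset (UTC+10:00), 23:00 UTC + 10h = 09:00 Iror Coast standard time (rolling into the next day, 28 December 2027).
Daylight saving runs 8 November 2027 – 19 March 2028; the standard-time date in Iror Coast, December 28, 2027, is inside that window, so Iror Coast is at UTC+11:00.
23:00 UTC + 11h = 10:00 local (rolling into the next day, 28 December 2027).

10:00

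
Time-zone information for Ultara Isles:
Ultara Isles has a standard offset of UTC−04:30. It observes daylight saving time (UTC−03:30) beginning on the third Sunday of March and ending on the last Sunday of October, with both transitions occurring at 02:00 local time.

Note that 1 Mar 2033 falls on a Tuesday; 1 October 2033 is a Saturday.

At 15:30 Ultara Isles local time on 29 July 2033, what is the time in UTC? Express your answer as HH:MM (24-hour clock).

1 March 2033 is a Tuesday, so the first Sunday is March 6 and the third is March 20.
1 October 2033 is a Saturday, so Sundays fall on 2, 9, 16, 23, 30; the last is October 30.
29 July 2033 lies within the daylight-saving period (20 March – 30 October), so Ultara Isles is on daylight time, UTC−03:30.
15:30 local + 3h30m = 19:00 UTC.

19:00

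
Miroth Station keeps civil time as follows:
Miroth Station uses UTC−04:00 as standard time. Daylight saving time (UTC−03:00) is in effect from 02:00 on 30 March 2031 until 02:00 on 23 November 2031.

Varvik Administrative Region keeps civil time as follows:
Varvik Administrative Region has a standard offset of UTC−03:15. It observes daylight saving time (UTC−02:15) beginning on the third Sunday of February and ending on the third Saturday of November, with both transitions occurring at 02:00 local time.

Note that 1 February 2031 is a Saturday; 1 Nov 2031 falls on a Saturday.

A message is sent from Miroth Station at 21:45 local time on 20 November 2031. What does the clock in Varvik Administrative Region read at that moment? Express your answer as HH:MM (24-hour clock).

Daylight saving runs 30 March – 23 November; 20 November 2031 is inside that window, so Miroth Station is at UTC−03:00.
21:45 Miroth Station + 3h = 00:45 UTC (rolling into the next day, 21 November 2031).
1 February 2031 is a Saturday, so the first Sunday is February 2 and the third is February 16.
1 November 2031 is a Saturday, so the first Saturday is November 1 and the third is November 15.
At the standard offset (UTC−03:15), 00:45 UTC − 3h15m = 21:30 Varvik Administrative Region standard time (rolling into the previous day, 20 November 2031).
Daylight saving runs 16 February – 15 November; the standard-time date in Varvik Administrative Region, 20 November 2031, is outside that window, so Varvik Administrative Region is on standard time at UTC−03:15.
00:45 UTC − 3h15m = 21:30 Varvik Administrative Region (rolling into the previous day, 20 November 2031).

21:30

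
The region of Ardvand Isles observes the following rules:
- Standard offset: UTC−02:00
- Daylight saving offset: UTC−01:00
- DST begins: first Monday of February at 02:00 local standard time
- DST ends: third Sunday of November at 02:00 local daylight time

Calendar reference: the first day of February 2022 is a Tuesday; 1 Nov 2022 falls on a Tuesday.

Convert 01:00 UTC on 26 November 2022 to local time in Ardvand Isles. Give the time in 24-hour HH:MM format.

23:00

1 February 2022 is a Tuesday, so the first Monday is February 7.
1 November 2022 is a Tuesday, so the first Sunday is November 6 and the third is November 20.
At the standard offset (UTC−02:00), 01:00 UTC − 2h = 23:00 Ardvand Isles standard time (rolling into the previous day, 25 November 2022).
The standard-time date in Ardvand Isles, 25 November 2022, is outside the daylight-saving period (7 February – 20 November), so Ardvand Isles is on standard time, UTC−02:00.
01:00 UTC − 2h = 23:00 local (rolling into the previous day, 25 November 2022).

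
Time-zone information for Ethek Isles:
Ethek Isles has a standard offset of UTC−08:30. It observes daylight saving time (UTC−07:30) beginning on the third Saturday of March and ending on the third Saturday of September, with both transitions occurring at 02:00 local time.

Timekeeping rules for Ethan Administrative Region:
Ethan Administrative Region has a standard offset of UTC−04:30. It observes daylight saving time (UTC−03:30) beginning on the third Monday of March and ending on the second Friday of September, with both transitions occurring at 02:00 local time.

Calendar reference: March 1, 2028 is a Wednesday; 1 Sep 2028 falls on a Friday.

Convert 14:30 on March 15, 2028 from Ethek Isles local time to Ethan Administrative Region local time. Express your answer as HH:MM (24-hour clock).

1 March 2028 is a Wednesday, so the first Saturday is March 4 and the third is March 18.
1 September 2028 is a Friday, so the first Saturday is September 2 and the third is September 16.
Daylight saving runs 18 March – 16 September; March 15, 2028 is outside that window, so Ethek Isles is on standard time at UTC−08:30.
14:30 Ethek Isles + 8h30m = 23:00 UTC.
1 March 2028 is a Wednesday, so the first Monday is March 6 and the third is March 20.
1 September 2028 is a Friday, so the first Friday is September 1 and the second is September 8.
At the standard offset (UTC−04:30), 23:00 UTC − 4h30m = 18:30 Ethan Administrative Region standard time.
The standard-time date in Ethan Administrative Region, March 15, 2028, does not fall between 20 March and 8 September, so daylight saving is not in effect and Ethan Administrative Region is at UTC−04:30.
23:00 UTC − 4h30m = 18:30 Ethan Administrative Region.

18:30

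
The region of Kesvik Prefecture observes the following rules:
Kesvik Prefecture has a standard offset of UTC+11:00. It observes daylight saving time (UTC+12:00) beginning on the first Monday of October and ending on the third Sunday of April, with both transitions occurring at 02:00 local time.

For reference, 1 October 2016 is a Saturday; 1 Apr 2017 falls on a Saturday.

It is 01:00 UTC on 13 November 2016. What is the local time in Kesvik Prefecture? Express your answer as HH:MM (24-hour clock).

1 October 2016 is a Saturday, so the first Monday is October 3.
1 April 2017 is a Saturday, so the first Sunday is April 2 and the third is April 16.
At the standard offset (UTC+11:00), 01:00 UTC + 11h = 12:00 Kesvik Prefecture standard time.
The standard-time date in Kesvik Prefecture, 13 November 2016, lies within the daylight-saving period (3 October 2016 – 16 April 2017), so Kesvik Prefecture is on daylight time, UTC+12:00.
01:00 UTC + 12h = 13:00 local.

13:00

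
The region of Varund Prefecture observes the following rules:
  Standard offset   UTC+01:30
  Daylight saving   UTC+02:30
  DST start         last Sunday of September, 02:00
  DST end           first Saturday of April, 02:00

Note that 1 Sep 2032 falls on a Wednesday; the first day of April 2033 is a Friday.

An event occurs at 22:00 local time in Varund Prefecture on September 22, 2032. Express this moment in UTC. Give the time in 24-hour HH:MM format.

1 September 2032 is a Wednesday, so Sundays fall on 5, 12, 19, 26; the last is September 26.
1 April 2033 is a Friday, so the first Saturday is April 2.
Daylight saving runs 26 September 2032 – 2 April 2033; September 22, 2032 is outside that window, so Varund Prefecture is on standard time at UTC+01:30.
22:00 local − 1h30m = 20:30 UTC.

20:30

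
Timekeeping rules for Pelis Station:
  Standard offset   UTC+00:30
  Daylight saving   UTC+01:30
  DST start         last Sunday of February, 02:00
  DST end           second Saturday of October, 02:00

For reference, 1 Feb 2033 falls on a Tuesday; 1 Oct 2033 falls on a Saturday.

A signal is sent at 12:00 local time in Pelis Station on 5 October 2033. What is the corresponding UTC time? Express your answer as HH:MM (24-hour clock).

10:30

1 February 2033 is a Tuesday, so Sundays fall on 6, 13, 20, 27; the last is February 27.
1 October 2033 is a Saturday, so the first Saturday is October 1 and the second is October 8.
5 October 2033 lies within the daylight-saving period (27 February – 8 October), so Pelis Station is on daylight time, UTC+01:30.
12:00 local − 1h30m = 10:30 UTC.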